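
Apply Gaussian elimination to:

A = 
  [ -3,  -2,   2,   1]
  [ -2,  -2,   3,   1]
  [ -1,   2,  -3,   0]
Row operations:
R2 → R2 - (2/3)·R1
R3 → R3 - (1/3)·R1
R3 → R3 + (4)·R2

Resulting echelon form:
REF = 
  [  -3,   -2,    2,    1]
  [   0, -2/3,  5/3,  1/3]
  [   0,    0,    3,    1]

Rank = 3 (number of non-zero pivot rows).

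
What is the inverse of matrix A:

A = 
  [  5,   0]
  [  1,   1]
det(A) = (5)(1) - (0)(1) = 5
For a 2×2 matrix, A⁻¹ = (1/det(A)) · [[d, -b], [-c, a]]
    = (1/5) · [[1, 0], [-1, 5]]

A⁻¹ = 
  [ 1/5,    0]
  [-1/5,    1]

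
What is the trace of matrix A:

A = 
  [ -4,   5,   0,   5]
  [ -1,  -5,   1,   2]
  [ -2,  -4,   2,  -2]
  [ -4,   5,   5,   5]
-2

tr(A) = -4 + -5 + 2 + 5 = -2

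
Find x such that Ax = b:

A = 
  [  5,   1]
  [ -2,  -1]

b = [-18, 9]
Row reduce the augmented matrix [A|b]:
R2 → R2 + (2/5)·R1
REF = 
  [   5,    1,  -18]
  [   0, -3/5,  9/5]

Back-substitution:
x₂ = (9/5) / (-3/5) = -3
x₁ = (-18 - (1)(-3)) / 5 = -3

x = [-3, -3]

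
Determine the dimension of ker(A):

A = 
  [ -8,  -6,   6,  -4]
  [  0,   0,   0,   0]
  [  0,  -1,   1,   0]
nullity(A) = 2

Row reduce:
Swap R2 ↔ R3
REF = 
  [ -8,  -6,   6,  -4]
  [  0,  -1,   1,   0]
  [  0,   0,   0,   0]
Pivot columns: 1, 2 → 2 pivots.
rank(A) = 2, so nullity(A) = 4 - 2 = 2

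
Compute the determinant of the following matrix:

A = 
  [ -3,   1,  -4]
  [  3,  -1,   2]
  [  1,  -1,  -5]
4

Cofactor expansion along row 1:
det(A) = (-3)·((-1)(-5) - (2)(-1)) - (1)·((3)(-5) - (2)(1)) + (-4)·((3)(-1) - (-1)(1))
  = (-3)(7) - (1)(-17) + (-4)(-2)
  = 4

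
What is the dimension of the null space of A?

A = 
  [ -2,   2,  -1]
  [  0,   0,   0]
nullity(A) = 2

Row reduce:
(no row operations needed)
REF = 
  [ -2,   2,  -1]
  [  0,   0,   0]
Pivot columns: 1 → 1 pivot.
rank(A) = 1, so nullity(A) = 3 - 1 = 2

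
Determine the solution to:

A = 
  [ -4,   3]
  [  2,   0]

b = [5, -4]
x = [-2, -1]

Row reduce the augmented matrix [A|b]:
R2 → R2 + (1/2)·R1
REF = 
  [  -4,    3,    5]
  [   0,  3/2, -3/2]

Back-substitution:
x₂ = (-3/2) / (3/2) = -1
x₁ = (5 - (3)(-1)) / (-4) = -2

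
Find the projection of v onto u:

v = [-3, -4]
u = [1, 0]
proj_u(v) = [-3, 0]

v·u = (-3)(1) + (-4)(0) = -3
u·u = (1)² + (0)² = 1
proj_u(v) = (v·u / u·u) × u = (-3/1) × u = (-3) × u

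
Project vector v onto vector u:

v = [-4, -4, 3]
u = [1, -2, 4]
v·u = (-4)(1) + (-4)(-2) + (3)(4) = 16
u·u = (1)² + (-2)² + (4)² = 21
proj_u(v) = (v·u / u·u) × u = (16/21) × u

proj_u(v) = [16/21, -32/21, 64/21]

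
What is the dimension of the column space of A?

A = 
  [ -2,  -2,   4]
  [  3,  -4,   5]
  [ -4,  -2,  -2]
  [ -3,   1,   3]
Row reduce:
R2 → R2 + (3/2)·R1
R3 → R3 - (2)·R1
R4 → R4 - (3/2)·R1
R3 → R3 + (2/7)·R2
R4 → R4 + (4/7)·R2
R4 → R4 + (23/48)·R3
REF = 
  [   -2,    -2,     4]
  [    0,    -7,    11]
  [    0,     0, -48/7]
  [    0,     0,     0]
Pivot columns: 1, 2, 3 → 3 pivots.
dim(Col(A)) = number of pivot columns = 3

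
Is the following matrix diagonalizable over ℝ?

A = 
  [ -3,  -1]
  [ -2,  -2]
Yes

tr(A) = -5, det(A) = 4
Characteristic polynomial: λ² - tr(A)λ + det(A) = λ² + 5λ + 4
λ² + 5λ + 4 = (λ + 4)(λ + 1)
Eigenvalues: -1, -4
λ=-4: alg. mult. = 1, geom. mult. = 2 - rank(A - (-4)I) = 2 - 1 = 1
λ=-1: alg. mult. = 1, geom. mult. = 2 - rank(A - (-1)I) = 2 - 1 = 1
Sum of geometric multiplicities equals n, so A has n independent eigenvectors.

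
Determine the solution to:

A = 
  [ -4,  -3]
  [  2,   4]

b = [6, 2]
x = [-3, 2]

Row reduce the augmented matrix [A|b]:
R2 → R2 + (1/2)·R1
REF = 
  [ -4,  -3,   6]
  [  0, 5/2,   5]

Back-substitution:
x₂ = 5 / (5/2) = 2
x₁ = (6 - (-3)(2)) / (-4) = -3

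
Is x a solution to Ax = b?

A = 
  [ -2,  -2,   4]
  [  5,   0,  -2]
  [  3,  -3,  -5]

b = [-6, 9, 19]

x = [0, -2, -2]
No

Ax = [-4, 4, 16] ≠ b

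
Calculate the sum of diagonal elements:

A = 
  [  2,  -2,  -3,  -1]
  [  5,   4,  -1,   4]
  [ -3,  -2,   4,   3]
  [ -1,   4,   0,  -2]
8

tr(A) = 2 + 4 + 4 + -2 = 8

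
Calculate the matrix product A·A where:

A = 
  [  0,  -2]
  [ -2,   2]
A² = A·A:
A²[1,1] = (0)(0) + (-2)(-2) = 4
A²[1,2] = (0)(-2) + (-2)(2) = -4
A²[2,1] = (-2)(0) + (2)(-2) = -4
A²[2,2] = (-2)(-2) + (2)(2) = 8
A² = 
  [  4,  -4]
  [ -4,   8]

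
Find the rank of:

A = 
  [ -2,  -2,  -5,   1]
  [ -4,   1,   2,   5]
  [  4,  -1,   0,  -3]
Row reduce:
R2 → R2 - (2)·R1
R3 → R3 + (2)·R1
R3 → R3 + (1)·R2
REF = 
  [ -2,  -2,  -5,   1]
  [  0,   5,  12,   3]
  [  0,   0,   2,   2]
Pivot columns: 1, 2, 3 → 3 pivots.

rank(A) = 3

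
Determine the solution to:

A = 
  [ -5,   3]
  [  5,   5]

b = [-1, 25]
x = [2, 3]

Row reduce the augmented matrix [A|b]:
R2 → R2 + (1)·R1
REF = 
  [ -5,   3,  -1]
  [  0,   8,  24]

Back-substitution:
x₂ = 24 / 8 = 3
x₁ = (-1 - (3)(3)) / (-5) = 2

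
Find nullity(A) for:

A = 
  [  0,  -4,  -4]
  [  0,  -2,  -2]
nullity(A) = 2

Row reduce:
R2 → R2 - (1/2)·R1
REF = 
  [  0,  -4,  -4]
  [  0,   0,   0]
Pivot columns: 2 → 1 pivot.
rank(A) = 1, so nullity(A) = 3 - 1 = 2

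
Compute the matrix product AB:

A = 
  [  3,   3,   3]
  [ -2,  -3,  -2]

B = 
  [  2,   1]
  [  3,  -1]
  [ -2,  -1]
AB = 
  [  9,  -3]
  [ -9,   3]

A is 2×3 and B is 3×2, so AB is 2×2. Each entry is (row of A)·(column of B):
AB[1,1] = (3)(2) + (3)(3) + (3)(-2) = 9
AB[1,2] = (3)(1) + (3)(-1) + (3)(-1) = -3
AB[2,1] = (-2)(2) + (-3)(3) + (-2)(-2) = -9
AB[2,2] = (-2)(1) + (-3)(-1) + (-2)(-1) = 3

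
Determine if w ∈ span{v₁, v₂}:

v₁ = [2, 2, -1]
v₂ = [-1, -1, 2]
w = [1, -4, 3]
No

Form the augmented matrix and row-reduce:
[v₁|v₂|w] = 
  [  2,  -1,   1]
  [  2,  -1,  -4]
  [ -1,   2,   3]
R2 → R2 - (1)·R1
R3 → R3 + (1/2)·R1
Swap R2 ↔ R3
REF = 
  [  2,  -1,   1]
  [  0, 3/2, 7/2]
  [  0,   0,  -5]

Row 3 reads [0 0 | -5], i.e. 0 = -5, so the system is inconsistent and w ∉ span{v₁, v₂}.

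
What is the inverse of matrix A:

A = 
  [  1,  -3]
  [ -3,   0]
det(A) = (1)(0) - (-3)(-3) = -9
For a 2×2 matrix, A⁻¹ = (1/det(A)) · [[d, -b], [-c, a]]
    = (-1/9) · [[0, 3], [3, 1]]

A⁻¹ = 
  [   0, -1/3]
  [-1/3, -1/9]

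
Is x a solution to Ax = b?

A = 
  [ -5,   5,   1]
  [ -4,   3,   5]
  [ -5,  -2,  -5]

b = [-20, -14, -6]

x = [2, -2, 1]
No

Ax = [-19, -9, -11] ≠ b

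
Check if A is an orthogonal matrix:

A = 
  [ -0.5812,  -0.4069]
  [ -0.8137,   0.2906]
No

AᵀA = 
  [  0.9999,   0]
  [  0,   0.2500]
≠ I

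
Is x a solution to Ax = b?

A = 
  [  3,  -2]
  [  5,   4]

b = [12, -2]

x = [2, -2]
No

Ax = [10, 2] ≠ b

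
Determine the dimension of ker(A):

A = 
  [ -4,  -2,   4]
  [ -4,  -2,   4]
nullity(A) = 2

Row reduce:
R2 → R2 - (1)·R1
REF = 
  [ -4,  -2,   4]
  [  0,   0,   0]
Pivot columns: 1 → 1 pivot.
rank(A) = 1, so nullity(A) = 3 - 1 = 2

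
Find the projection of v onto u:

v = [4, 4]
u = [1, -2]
proj_u(v) = [-4/5, 8/5]

v·u = (4)(1) + (4)(-2) = -4
u·u = (1)² + (-2)² = 5
proj_u(v) = (v·u / u·u) × u = (-4/5) × u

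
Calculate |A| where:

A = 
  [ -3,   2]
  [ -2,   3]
For a 2×2 matrix, det = ad - bc = (-3)(3) - (2)(-2) = -5

det(A) = -5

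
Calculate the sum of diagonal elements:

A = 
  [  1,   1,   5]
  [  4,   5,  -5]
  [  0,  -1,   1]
7

tr(A) = 1 + 5 + 1 = 7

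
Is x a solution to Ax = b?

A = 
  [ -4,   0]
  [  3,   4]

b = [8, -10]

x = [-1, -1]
No

Ax = [4, -7] ≠ b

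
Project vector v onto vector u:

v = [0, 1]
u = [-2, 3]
proj_u(v) = [-6/13, 9/13]

v·u = (0)(-2) + (1)(3) = 3
u·u = (-2)² + (3)² = 13
proj_u(v) = (v·u / u·u) × u = (3/13) × u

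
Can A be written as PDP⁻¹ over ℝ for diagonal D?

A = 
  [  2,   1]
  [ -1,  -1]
Yes

tr(A) = 1, det(A) = -1
Characteristic polynomial: λ² - tr(A)λ + det(A) = λ² - λ - 1
λ² - λ - 1 = 0  ⇒  λ = (1 ± √((-1)² - 4·(-1)))/2 = (1 ± √(5))/2
  = (1 + √5)/2,  (1 - √5)/2
Eigenvalues: (1 + √5)/2, (1 - √5)/2  (≈ 1.618, -0.618)
The two irrational eigenvalues are distinct (simple), so each has alg. mult. = geom. mult. = 1.
Sum of geometric multiplicities equals n, so A has n independent eigenvectors.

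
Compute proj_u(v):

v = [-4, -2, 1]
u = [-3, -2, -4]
v·u = (-4)(-3) + (-2)(-2) + (1)(-4) = 12
u·u = (-3)² + (-2)² + (-4)² = 29
proj_u(v) = (v·u / u·u) × u = (12/29) × u

proj_u(v) = [-36/29, -24/29, -48/29]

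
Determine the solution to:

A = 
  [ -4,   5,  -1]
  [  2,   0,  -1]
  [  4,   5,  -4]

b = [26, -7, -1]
x = [-3, 3, 1]

Row reduce the augmented matrix [A|b]:
R2 → R2 + (1/2)·R1
R3 → R3 + (1)·R1
R3 → R3 - (4)·R2
REF = 
  [  -4,    5,   -1,   26]
  [   0,  5/2, -3/2,    6]
  [   0,    0,    1,    1]

Back-substitution:
x₃ = 1 / 1 = 1
x₂ = (6 - (-3/2)(1)) / (5/2) = 3
x₁ = (26 - (5)(3) - (-1)(1)) / (-4) = -3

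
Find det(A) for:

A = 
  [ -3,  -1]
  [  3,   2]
For a 2×2 matrix, det = ad - bc = (-3)(2) - (-1)(3) = -3

det(A) = -3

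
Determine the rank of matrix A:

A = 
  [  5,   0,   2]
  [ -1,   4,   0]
Row reduce:
R2 → R2 + (1/5)·R1
REF = 
  [  5,   0,   2]
  [  0,   4, 2/5]
Pivot columns: 1, 2 → 2 pivots.

rank(A) = 2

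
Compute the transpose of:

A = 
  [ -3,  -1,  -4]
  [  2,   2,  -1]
Aᵀ = 
  [ -3,   2]
  [ -1,   2]
  [ -4,  -1]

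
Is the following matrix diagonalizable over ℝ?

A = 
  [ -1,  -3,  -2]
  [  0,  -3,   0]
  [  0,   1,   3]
Yes

Characteristic polynomial: det(λI - A) = λ³ + λ² - 9λ - 9
Testing integer divisors of the constant term: p(-1) = 0, so (λ + 1) is a factor:
p(λ) = (λ + 1)(λ² - 9)
λ² - 9 = (λ + 3)(λ - 3)
Eigenvalues: -1, 3, -3
λ=-3: alg. mult. = 1, geom. mult. = 3 - rank(A - (-3)I) = 3 - 2 = 1
λ=-1: alg. mult. = 1, geom. mult. = 3 - rank(A - (-1)I) = 3 - 2 = 1
λ=3: alg. mult. = 1, geom. mult. = 3 - rank(A - (3)I) = 3 - 2 = 1
Sum of geometric multiplicities equals n, so A has n independent eigenvectors.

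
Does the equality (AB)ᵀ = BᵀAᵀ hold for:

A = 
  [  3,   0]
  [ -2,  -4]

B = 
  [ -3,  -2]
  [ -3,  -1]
Yes

(AB)ᵀ = 
  [ -9,  18]
  [ -6,   8]

BᵀAᵀ = 
  [ -9,  18]
  [ -6,   8]

Both sides are equal — this is the standard identity (AB)ᵀ = BᵀAᵀ, which holds for all A, B.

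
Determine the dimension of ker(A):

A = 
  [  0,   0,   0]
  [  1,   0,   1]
nullity(A) = 2

Row reduce:
Swap R1 ↔ R2
REF = 
  [  1,   0,   1]
  [  0,   0,   0]
Pivot columns: 1 → 1 pivot.
rank(A) = 1, so nullity(A) = 3 - 1 = 2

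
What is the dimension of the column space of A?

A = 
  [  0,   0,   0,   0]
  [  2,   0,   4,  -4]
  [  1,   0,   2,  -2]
Row reduce:
Swap R1 ↔ R2
R3 → R3 - (1/2)·R1
REF = 
  [  2,   0,   4,  -4]
  [  0,   0,   0,   0]
  [  0,   0,   0,   0]
Pivot columns: 1 → 1 pivot.
dim(Col(A)) = number of pivot columns = 1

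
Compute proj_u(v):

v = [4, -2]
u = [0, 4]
v·u = (4)(0) + (-2)(4) = -8
u·u = (0)² + (4)² = 16
proj_u(v) = (v·u / u·u) × u = (-8/16) × u = (-1/2) × u

proj_u(v) = [0, -2]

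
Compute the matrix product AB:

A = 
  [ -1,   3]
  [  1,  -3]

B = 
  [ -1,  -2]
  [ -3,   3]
A is 2×2 and B is 2×2, so AB is 2×2. Each entry is (row of A)·(column of B):
AB[1,1] = (-1)(-1) + (3)(-3) = -8
AB[1,2] = (-1)(-2) + (3)(3) = 11
AB[2,1] = (1)(-1) + (-3)(-3) = 8
AB[2,2] = (1)(-2) + (-3)(3) = -11

AB = 
  [ -8,  11]
  [  8, -11]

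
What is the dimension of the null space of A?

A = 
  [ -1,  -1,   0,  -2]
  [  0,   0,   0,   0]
nullity(A) = 3

Row reduce:
(no row operations needed)
REF = 
  [ -1,  -1,   0,  -2]
  [  0,   0,   0,   0]
Pivot columns: 1 → 1 pivot.
rank(A) = 1, so nullity(A) = 4 - 1 = 3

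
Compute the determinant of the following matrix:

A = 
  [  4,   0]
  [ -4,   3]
For a 2×2 matrix, det = ad - bc = (4)(3) - (0)(-4) = 12

det(A) = 12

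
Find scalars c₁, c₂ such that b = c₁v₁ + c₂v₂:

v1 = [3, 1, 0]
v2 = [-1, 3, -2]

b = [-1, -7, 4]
c1 = -1, c2 = -2

b = -1·v1 + -2·v2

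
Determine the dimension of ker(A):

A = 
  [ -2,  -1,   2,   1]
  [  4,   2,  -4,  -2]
nullity(A) = 3

Row reduce:
R2 → R2 + (2)·R1
REF = 
  [ -2,  -1,   2,   1]
  [  0,   0,   0,   0]
Pivot columns: 1 → 1 pivot.
rank(A) = 1, so nullity(A) = 4 - 1 = 3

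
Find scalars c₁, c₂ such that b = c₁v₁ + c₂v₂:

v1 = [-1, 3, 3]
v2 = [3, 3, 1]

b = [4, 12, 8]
c1 = 2, c2 = 2

b = 2·v1 + 2·v2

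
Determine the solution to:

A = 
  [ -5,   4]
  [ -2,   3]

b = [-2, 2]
x = [2, 2]

Row reduce the augmented matrix [A|b]:
R2 → R2 - (2/5)·R1
REF = 
  [  -5,    4,   -2]
  [   0,  7/5, 14/5]

Back-substitution:
x₂ = (14/5) / (7/5) = 2
x₁ = (-2 - (4)(2)) / (-5) = 2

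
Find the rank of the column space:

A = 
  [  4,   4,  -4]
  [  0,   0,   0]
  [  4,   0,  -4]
Row reduce:
R3 → R3 - (1)·R1
Swap R2 ↔ R3
REF = 
  [  4,   4,  -4]
  [  0,  -4,   0]
  [  0,   0,   0]
Pivot columns: 1, 2 → 2 pivots.
dim(Col(A)) = number of pivot columns = 2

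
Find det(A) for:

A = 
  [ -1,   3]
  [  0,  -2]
2

For a 2×2 matrix, det = ad - bc = (-1)(-2) - (3)(0) = 2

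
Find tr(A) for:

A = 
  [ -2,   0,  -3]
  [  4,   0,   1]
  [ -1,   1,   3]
1

tr(A) = -2 + 0 + 3 = 1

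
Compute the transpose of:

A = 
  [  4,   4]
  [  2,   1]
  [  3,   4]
Aᵀ = 
  [  4,   2,   3]
  [  4,   1,   4]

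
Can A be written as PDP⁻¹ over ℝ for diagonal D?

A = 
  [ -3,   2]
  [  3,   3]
Yes

tr(A) = 0, det(A) = -15
Characteristic polynomial: λ² - tr(A)λ + det(A) = λ² - 15
λ² - 15 = 0  ⇒  λ = (0 ± √((0)² - 4·(-15)))/2 = (0 ± √(60))/2
  = √15,  -√15
Eigenvalues: √15, -√15  (≈ 3.873, -3.873)
The two irrational eigenvalues are distinct (simple), so each has alg. mult. = geom. mult. = 1.
Sum of geometric multiplicities equals n, so A has n independent eigenvectors.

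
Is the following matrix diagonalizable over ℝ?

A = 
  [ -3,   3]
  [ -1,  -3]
No

tr(A) = -6, det(A) = 12
Characteristic polynomial: λ² - tr(A)λ + det(A) = λ² + 6λ + 12
λ² + 6λ + 12 = 0  ⇒  λ = (-6 ± √((6)² - 4·(12)))/2 = (-6 ± √(-12))/2
  = -3 + i√3,  -3 - i√3
Eigenvalues: -3 + i√3, -3 - i√3  (≈ -3 + 1.732i, -3 - 1.732i)
Has complex eigenvalues (not diagonalizable over ℝ).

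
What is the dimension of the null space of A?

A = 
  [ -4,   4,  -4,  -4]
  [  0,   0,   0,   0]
nullity(A) = 3

Row reduce:
(no row operations needed)
REF = 
  [ -4,   4,  -4,  -4]
  [  0,   0,   0,   0]
Pivot columns: 1 → 1 pivot.
rank(A) = 1, so nullity(A) = 4 - 1 = 3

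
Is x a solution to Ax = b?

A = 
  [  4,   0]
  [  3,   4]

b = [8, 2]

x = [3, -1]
No

Ax = [12, 5] ≠ b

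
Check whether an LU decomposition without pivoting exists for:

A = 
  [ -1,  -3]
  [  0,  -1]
Yes.
A[1,1] = -1 ≠ 0, so Gaussian elimination proceeds without a row swap: multiplier ℓ₂₁ = (0)/(-1) = 0, and U[2,2] = -1 - (0)(-3) = -1.
L = 
  [  1,   0]
  [  0,   1]
U = 
  [ -1,  -3]
  [  0,  -1]
Check row 2 of LU: [(0)(-1), (0)(-3) + (-1)] = [0, -1] = row 2 of A ✓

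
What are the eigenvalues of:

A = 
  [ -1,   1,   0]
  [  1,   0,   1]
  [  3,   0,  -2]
Characteristic polynomial: det(λI - A) = λ³ + 3λ² + λ - 5
Testing integer divisors of the constant term: p(1) = 0, so (λ - 1) is a factor:
p(λ) = (λ - 1)(λ² + 4λ + 5)
λ² + 4λ + 5 = 0  ⇒  λ = (-4 ± √((4)² - 4·(5)))/2 = (-4 ± √(-4))/2
  = -2 + i,  -2 - i

λ = 1, -2 + i, -2 - i  (≈ 1, -2 + 1i, -2 - 1i)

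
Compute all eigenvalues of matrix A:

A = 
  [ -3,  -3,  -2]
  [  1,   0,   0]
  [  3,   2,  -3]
Characteristic polynomial: det(λI - A) = λ³ + 6λ² + 18λ + 13
Testing integer divisors of the constant term: p(-1) = 0, so (λ + 1) is a factor:
p(λ) = (λ + 1)(λ² + 5λ + 13)
λ² + 5λ + 13 = 0  ⇒  λ = (-5 ± √((5)² - 4·(13)))/2 = (-5 ± √(-27))/2
  = (-5 + 3i√3)/2,  (-5 - 3i√3)/2

λ = -1, (-5 + 3i√3)/2, (-5 - 3i√3)/2  (≈ -1, -2.5 + 2.598i, -2.5 - 2.598i)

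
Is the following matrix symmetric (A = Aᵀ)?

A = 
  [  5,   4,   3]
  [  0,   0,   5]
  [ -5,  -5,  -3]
No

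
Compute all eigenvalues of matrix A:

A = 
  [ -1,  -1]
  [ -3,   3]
tr(A) = 2, det(A) = -6
Characteristic polynomial: λ² - tr(A)λ + det(A) = λ² - 2λ - 6
λ² - 2λ - 6 = 0  ⇒  λ = (2 ± √((-2)² - 4·(-6)))/2 = (2 ± √(28))/2
  = 1 + √7,  1 - √7

λ = 1 + √7, 1 - √7  (≈ 3.646, -1.646)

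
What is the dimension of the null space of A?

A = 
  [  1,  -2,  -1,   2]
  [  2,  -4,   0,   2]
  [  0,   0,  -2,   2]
nullity(A) = 2

Row reduce:
R2 → R2 - (2)·R1
R3 → R3 + (1)·R2
REF = 
  [  1,  -2,  -1,   2]
  [  0,   0,   2,  -2]
  [  0,   0,   0,   0]
Pivot columns: 1, 3 → 2 pivots.
rank(A) = 2, so nullity(A) = 4 - 2 = 2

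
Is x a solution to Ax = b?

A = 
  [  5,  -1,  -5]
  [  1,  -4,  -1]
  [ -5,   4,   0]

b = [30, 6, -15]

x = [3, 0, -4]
No

Ax = [35, 7, -15] ≠ b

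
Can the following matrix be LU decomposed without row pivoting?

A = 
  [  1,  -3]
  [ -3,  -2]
Yes.
A[1,1] = 1 ≠ 0, so Gaussian elimination proceeds without a row swap: multiplier ℓ₂₁ = (-3)/(1) = -3, and U[2,2] = -2 - (-3)(-3) = -11.
L = 
  [  1,   0]
  [ -3,   1]
U = 
  [  1,  -3]
  [  0, -11]
Check row 2 of LU: [(-3)(1), (-3)(-3) + (-11)] = [-3, -2] = row 2 of A ✓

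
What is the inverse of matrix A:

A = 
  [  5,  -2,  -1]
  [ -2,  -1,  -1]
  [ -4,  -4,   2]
det(A) = (5)·((-1)(2) - (-1)(-4)) - (-2)·((-2)(2) - (-1)(-4)) + (-1)·((-2)(-4) - (-1)(-4))
  = (5)(-6) - (-2)(-8) + (-1)(4)
  = -50
det(A) = -50 ≠ 0, so A is invertible.

Cofactors Cᵢⱼ = (-1)ⁱ⁺ʲ·Mᵢⱼ:
C = 
  [ -6,   8,   4]
  [  8,   6,  28]
  [  1,   7,  -9]

adj(A) = Cᵀ:
adj(A) = 
  [ -6,   8,   1]
  [  8,   6,   7]
  [  4,  28,  -9]

A⁻¹ = (-1/50) · adj(A):
A⁻¹ = 
  [  3/25,  -4/25,  -1/50]
  [ -4/25,  -3/25,  -7/50]
  [ -2/25, -14/25,   9/50]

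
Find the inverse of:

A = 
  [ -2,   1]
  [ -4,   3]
det(A) = (-2)(3) - (1)(-4) = -2
For a 2×2 matrix, A⁻¹ = (1/det(A)) · [[d, -b], [-c, a]]
    = (-1/2) · [[3, -1], [4, -2]]

A⁻¹ = 
  [-3/2,  1/2]
  [  -2,    1]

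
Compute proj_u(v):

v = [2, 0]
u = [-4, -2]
proj_u(v) = [8/5, 4/5]

v·u = (2)(-4) + (0)(-2) = -8
u·u = (-4)² + (-2)² = 20
proj_u(v) = (v·u / u·u) × u = (-8/20) × u = (-2/5) × u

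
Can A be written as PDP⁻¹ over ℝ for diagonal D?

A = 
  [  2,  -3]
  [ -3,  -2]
Yes

tr(A) = 0, det(A) = -13
Characteristic polynomial: λ² - tr(A)λ + det(A) = λ² - 13
λ² - 13 = 0  ⇒  λ = (0 ± √((0)² - 4·(-13)))/2 = (0 ± √(52))/2
  = √13,  -√13
Eigenvalues: √13, -√13  (≈ 3.606, -3.606)
The two irrational eigenvalues are distinct (simple), so each has alg. mult. = geom. mult. = 1.
Sum of geometric multiplicities equals n, so A has n independent eigenvectors.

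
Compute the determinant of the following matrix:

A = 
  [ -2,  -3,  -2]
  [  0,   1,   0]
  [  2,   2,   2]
0

Cofactor expansion along row 1:
det(A) = (-2)·((1)(2) - (0)(2)) - (-3)·((0)(2) - (0)(2)) + (-2)·((0)(2) - (1)(2))
  = (-2)(2) - (-3)(0) + (-2)(-2)
  = 0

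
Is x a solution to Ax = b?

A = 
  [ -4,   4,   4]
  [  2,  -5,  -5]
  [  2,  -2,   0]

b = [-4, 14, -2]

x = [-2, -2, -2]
No

Ax = [-8, 16, 0] ≠ b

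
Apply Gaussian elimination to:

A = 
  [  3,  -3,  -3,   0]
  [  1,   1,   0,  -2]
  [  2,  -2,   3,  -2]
Row operations:
R2 → R2 - (1/3)·R1
R3 → R3 - (2/3)·R1

Resulting echelon form:
REF = 
  [  3,  -3,  -3,   0]
  [  0,   2,   1,  -2]
  [  0,   0,   5,  -2]

Rank = 3 (number of non-zero pivot rows).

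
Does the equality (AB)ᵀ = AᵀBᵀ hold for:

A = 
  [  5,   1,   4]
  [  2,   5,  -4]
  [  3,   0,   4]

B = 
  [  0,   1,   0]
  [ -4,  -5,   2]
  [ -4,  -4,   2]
No

(AB)ᵀ = 
  [-20,  -4, -16]
  [-16,  -7, -13]
  [ 10,   2,   8]

AᵀBᵀ = 
  [  2, -24, -22]
  [  5, -29, -24]
  [ -4,  12,   8]

The two matrices differ, so (AB)ᵀ ≠ AᵀBᵀ in general. The correct identity is (AB)ᵀ = BᵀAᵀ.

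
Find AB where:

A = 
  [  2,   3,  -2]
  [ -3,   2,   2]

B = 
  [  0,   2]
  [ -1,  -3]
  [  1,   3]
A is 2×3 and B is 3×2, so AB is 2×2. Each entry is (row of A)·(column of B):
AB[1,1] = (2)(0) + (3)(-1) + (-2)(1) = -5
AB[1,2] = (2)(2) + (3)(-3) + (-2)(3) = -11
AB[2,1] = (-3)(0) + (2)(-1) + (2)(1) = 0
AB[2,2] = (-3)(2) + (2)(-3) + (2)(3) = -6

AB = 
  [ -5, -11]
  [  0,  -6]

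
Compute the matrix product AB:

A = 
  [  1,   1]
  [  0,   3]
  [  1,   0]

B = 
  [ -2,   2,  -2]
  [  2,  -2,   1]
A is 3×2 and B is 2×3, so AB is 3×3. Each entry is (row of A)·(column of B):
AB[1,1] = (1)(-2) + (1)(2) = 0
AB[1,2] = (1)(2) + (1)(-2) = 0
AB[1,3] = (1)(-2) + (1)(1) = -1
AB[2,1] = (0)(-2) + (3)(2) = 6
AB[2,2] = (0)(2) + (3)(-2) = -6
AB[2,3] = (0)(-2) + (3)(1) = 3
AB[3,1] = (1)(-2) + (0)(2) = -2
AB[3,2] = (1)(2) + (0)(-2) = 2
AB[3,3] = (1)(-2) + (0)(1) = -2

AB = 
  [  0,   0,  -1]
  [  6,  -6,   3]
  [ -2,   2,  -2]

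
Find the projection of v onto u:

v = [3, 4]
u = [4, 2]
v·u = (3)(4) + (4)(2) = 20
u·u = (4)² + (2)² = 20
proj_u(v) = (v·u / u·u) × u = (20/20) × u = (1) × u

proj_u(v) = [4, 2]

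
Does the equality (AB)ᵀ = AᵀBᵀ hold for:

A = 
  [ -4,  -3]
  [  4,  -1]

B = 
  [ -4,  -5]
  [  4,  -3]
No

(AB)ᵀ = 
  [  4, -20]
  [ 29, -17]

AᵀBᵀ = 
  [ -4, -28]
  [ 17,  -9]

The two matrices differ, so (AB)ᵀ ≠ AᵀBᵀ in general. The correct identity is (AB)ᵀ = BᵀAᵀ.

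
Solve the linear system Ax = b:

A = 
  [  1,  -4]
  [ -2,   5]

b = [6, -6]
x = [-2, -2]

Row reduce the augmented matrix [A|b]:
R2 → R2 + (2)·R1
REF = 
  [  1,  -4,   6]
  [  0,  -3,   6]

Back-substitution:
x₂ = 6 / (-3) = -2
x₁ = (6 - (-4)(-2)) / 1 = -2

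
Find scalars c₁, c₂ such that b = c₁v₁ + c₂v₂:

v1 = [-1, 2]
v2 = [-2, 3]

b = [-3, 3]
c1 = -3, c2 = 3

b = -3·v1 + 3·v2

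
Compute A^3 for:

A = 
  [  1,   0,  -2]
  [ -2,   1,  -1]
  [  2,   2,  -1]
A^3 = 
  [  5,  -4,  10]
  [  4,   7,   9]
  [-14, -10,  13]

A² = A·A:
A²[1,1] = (1)(1) + (0)(-2) + (-2)(2) = -3
A²[1,2] = (1)(0) + (0)(1) + (-2)(2) = -4
A²[1,3] = (1)(-2) + (0)(-1) + (-2)(-1) = 0
A²[2,1] = (-2)(1) + (1)(-2) + (-1)(2) = -6
A²[2,2] = (-2)(0) + (1)(1) + (-1)(2) = -1
A²[2,3] = (-2)(-2) + (1)(-1) + (-1)(-1) = 4
A²[3,1] = (2)(1) + (2)(-2) + (-1)(2) = -4
A²[3,2] = (2)(0) + (2)(1) + (-1)(2) = 0
A²[3,3] = (2)(-2) + (2)(-1) + (-1)(-1) = -5
A² = 
  [ -3,  -4,   0]
  [ -6,  -1,   4]
  [ -4,   0,  -5]

A^3 = A^2·A:
A^3[1,1] = (-3)(1) + (-4)(-2) + (0)(2) = 5
A^3[1,2] = (-3)(0) + (-4)(1) + (0)(2) = -4
A^3[1,3] = (-3)(-2) + (-4)(-1) + (0)(-1) = 10
A^3[2,1] = (-6)(1) + (-1)(-2) + (4)(2) = 4
A^3[2,2] = (-6)(0) + (-1)(1) + (4)(2) = 7
A^3[2,3] = (-6)(-2) + (-1)(-1) + (4)(-1) = 9
A^3[3,1] = (-4)(1) + (0)(-2) + (-5)(2) = -14
A^3[3,2] = (-4)(0) + (0)(1) + (-5)(2) = -10
A^3[3,3] = (-4)(-2) + (0)(-1) + (-5)(-1) = 13
A^3 = 
  [  5,  -4,  10]
  [  4,   7,   9]
  [-14, -10,  13]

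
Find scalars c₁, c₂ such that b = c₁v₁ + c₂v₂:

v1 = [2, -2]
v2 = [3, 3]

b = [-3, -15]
c1 = 3, c2 = -3

b = 3·v1 + -3·v2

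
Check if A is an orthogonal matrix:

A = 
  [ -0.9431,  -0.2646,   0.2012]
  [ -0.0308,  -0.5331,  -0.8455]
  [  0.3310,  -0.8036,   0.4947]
Yes

AᵀA = 
  [  0.9999,   0,   0]
  [  0,   1,   0]
  [  0,   0,   1.0001]
≈ I (equal to I up to the 4-dp rounding of the entries)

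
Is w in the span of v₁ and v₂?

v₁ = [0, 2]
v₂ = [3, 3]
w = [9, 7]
Yes

Form the augmented matrix and row-reduce:
[v₁|v₂|w] = 
  [  0,   3,   9]
  [  2,   3,   7]
Swap R1 ↔ R2
REF = 
  [  2,   3,   7]
  [  0,   3,   9]

No row of the form [0 0 | nonzero], so the system is consistent. Back-substitution gives c₁ = -1, c₂ = 3: w = (-1)·v₁ + (3)·v₂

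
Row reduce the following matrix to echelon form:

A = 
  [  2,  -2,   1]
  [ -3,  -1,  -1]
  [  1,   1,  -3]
Row operations:
R2 → R2 + (3/2)·R1
R3 → R3 - (1/2)·R1
R3 → R3 + (1/2)·R2

Resulting echelon form:
REF = 
  [    2,    -2,     1]
  [    0,    -4,   1/2]
  [    0,     0, -13/4]

Rank = 3 (number of non-zero pivot rows).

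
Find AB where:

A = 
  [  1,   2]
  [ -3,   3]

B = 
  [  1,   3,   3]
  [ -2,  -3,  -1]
AB = 
  [ -3,  -3,   1]
  [ -9, -18, -12]

A is 2×2 and B is 2×3, so AB is 2×3. Each entry is (row of A)·(column of B):
AB[1,1] = (1)(1) + (2)(-2) = -3
AB[1,2] = (1)(3) + (2)(-3) = -3
AB[1,3] = (1)(3) + (2)(-1) = 1
AB[2,1] = (-3)(1) + (3)(-2) = -9
AB[2,2] = (-3)(3) + (3)(-3) = -18
AB[2,3] = (-3)(3) + (3)(-1) = -12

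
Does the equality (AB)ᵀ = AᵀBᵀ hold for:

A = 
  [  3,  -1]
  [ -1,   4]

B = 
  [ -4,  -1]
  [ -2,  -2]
No

(AB)ᵀ = 
  [-10,  -4]
  [ -1,  -7]

AᵀBᵀ = 
  [-11,  -4]
  [  0,  -6]

The two matrices differ, so (AB)ᵀ ≠ AᵀBᵀ in general. The correct identity is (AB)ᵀ = BᵀAᵀ.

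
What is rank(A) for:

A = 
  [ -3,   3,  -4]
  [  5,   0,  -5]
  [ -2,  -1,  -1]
rank(A) = 3

Row reduce:
R2 → R2 + (5/3)·R1
R3 → R3 - (2/3)·R1
R3 → R3 + (3/5)·R2
REF = 
  [   -3,     3,    -4]
  [    0,     5, -35/3]
  [    0,     0, -16/3]
Pivot columns: 1, 2, 3 → 3 pivots.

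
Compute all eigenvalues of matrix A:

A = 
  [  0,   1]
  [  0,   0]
λ = 0, 0

tr(A) = 0, det(A) = 0
Characteristic polynomial: λ² - tr(A)λ + det(A) = λ²
λ² = λ²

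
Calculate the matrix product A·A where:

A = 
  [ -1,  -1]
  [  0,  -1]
A² = A·A:
A²[1,1] = (-1)(-1) + (-1)(0) = 1
A²[1,2] = (-1)(-1) + (-1)(-1) = 2
A²[2,1] = (0)(-1) + (-1)(0) = 0
A²[2,2] = (0)(-1) + (-1)(-1) = 1
A² = 
  [  1,   2]
  [  0,   1]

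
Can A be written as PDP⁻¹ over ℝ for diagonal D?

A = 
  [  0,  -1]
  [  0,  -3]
Yes

tr(A) = -3, det(A) = 0
Characteristic polynomial: λ² - tr(A)λ + det(A) = λ² + 3λ
λ² + 3λ = λ(λ + 3)
Eigenvalues: 0, -3
λ=-3: alg. mult. = 1, geom. mult. = 2 - rank(A - (-3)I) = 2 - 1 = 1
λ=0: alg. mult. = 1, geom. mult. = 2 - rank(A - (0)I) = 2 - 1 = 1
Sum of geometric multiplicities equals n, so A has n independent eigenvectors.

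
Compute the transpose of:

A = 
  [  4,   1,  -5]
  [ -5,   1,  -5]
Aᵀ = 
  [  4,  -5]
  [  1,   1]
  [ -5,  -5]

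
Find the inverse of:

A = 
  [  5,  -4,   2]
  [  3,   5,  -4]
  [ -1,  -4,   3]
det(A) = (5)·((5)(3) - (-4)(-4)) - (-4)·((3)(3) - (-4)(-1)) + (2)·((3)(-4) - (5)(-1))
  = (5)(-1) - (-4)(5) + (2)(-7)
  = 1
det(A) = 1 ≠ 0, so A is invertible.

Cofactors Cᵢⱼ = (-1)ⁱ⁺ʲ·Mᵢⱼ:
C = 
  [ -1,  -5,  -7]
  [  4,  17,  24]
  [  6,  26,  37]

adj(A) = Cᵀ:
adj(A) = 
  [ -1,   4,   6]
  [ -5,  17,  26]
  [ -7,  24,  37]

A⁻¹ = (1) · adj(A):
A⁻¹ = 
  [ -1,   4,   6]
  [ -5,  17,  26]
  [ -7,  24,  37]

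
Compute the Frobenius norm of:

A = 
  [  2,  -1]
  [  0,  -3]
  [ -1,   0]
||A||_F = 3.873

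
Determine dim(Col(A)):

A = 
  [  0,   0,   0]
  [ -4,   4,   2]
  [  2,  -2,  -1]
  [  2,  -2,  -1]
Row reduce:
Swap R1 ↔ R2
R3 → R3 + (1/2)·R1
R4 → R4 + (1/2)·R1
REF = 
  [ -4,   4,   2]
  [  0,   0,   0]
  [  0,   0,   0]
  [  0,   0,   0]
Pivot columns: 1 → 1 pivot.
dim(Col(A)) = number of pivot columns = 1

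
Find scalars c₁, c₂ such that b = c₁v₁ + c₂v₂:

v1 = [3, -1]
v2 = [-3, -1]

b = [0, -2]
c1 = 1, c2 = 1

b = 1·v1 + 1·v2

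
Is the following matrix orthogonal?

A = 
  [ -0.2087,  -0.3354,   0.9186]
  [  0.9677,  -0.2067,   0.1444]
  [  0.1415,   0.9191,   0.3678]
Yes

AᵀA = 
  [  1,   0,   0.0001]
  [  0,   1,   0.0001]
  [  0.0001,   0.0001,   1]
≈ I (equal to I up to the 4-dp rounding of the entries)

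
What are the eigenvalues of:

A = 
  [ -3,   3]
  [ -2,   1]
λ = -1 + i√2, -1 - i√2  (≈ -1 + 1.414i, -1 - 1.414i)

tr(A) = -2, det(A) = 3
Characteristic polynomial: λ² - tr(A)λ + det(A) = λ² + 2λ + 3
λ² + 2λ + 3 = 0  ⇒  λ = (-2 ± √((2)² - 4·(3)))/2 = (-2 ± √(-8))/2
  = -1 + i√2,  -1 - i√2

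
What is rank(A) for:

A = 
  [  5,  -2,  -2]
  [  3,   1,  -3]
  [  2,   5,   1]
Row reduce:
R2 → R2 - (3/5)·R1
R3 → R3 - (2/5)·R1
R3 → R3 - (29/11)·R2
REF = 
  [    5,    -2,    -2]
  [    0,  11/5,  -9/5]
  [    0,     0, 72/11]
Pivot columns: 1, 2, 3 → 3 pivots.

rank(A) = 3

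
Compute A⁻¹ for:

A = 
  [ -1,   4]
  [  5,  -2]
det(A) = (-1)(-2) - (4)(5) = -18
For a 2×2 matrix, A⁻¹ = (1/det(A)) · [[d, -b], [-c, a]]
    = (-1/18) · [[-2, -4], [-5, -1]]

A⁻¹ = 
  [ 1/9,  2/9]
  [5/18, 1/18]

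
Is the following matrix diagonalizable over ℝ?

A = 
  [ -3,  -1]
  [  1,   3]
Yes

tr(A) = 0, det(A) = -8
Characteristic polynomial: λ² - tr(A)λ + det(A) = λ² - 8
λ² - 8 = 0  ⇒  λ = (0 ± √((0)² - 4·(-8)))/2 = (0 ± √(32))/2
  = 2√2,  -2√2
Eigenvalues: 2√2, -2√2  (≈ 2.828, -2.828)
The two irrational eigenvalues are distinct (simple), so each has alg. mult. = geom. mult. = 1.
Sum of geometric multiplicities equals n, so A has n independent eigenvectors.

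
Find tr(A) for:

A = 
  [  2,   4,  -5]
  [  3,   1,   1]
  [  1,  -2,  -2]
1

tr(A) = 2 + 1 + -2 = 1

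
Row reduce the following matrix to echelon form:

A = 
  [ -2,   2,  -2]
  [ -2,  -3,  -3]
Row operations:
R2 → R2 - (1)·R1

Resulting echelon form:
REF = 
  [ -2,   2,  -2]
  [  0,  -5,  -1]

Rank = 2 (number of non-zero pivot rows).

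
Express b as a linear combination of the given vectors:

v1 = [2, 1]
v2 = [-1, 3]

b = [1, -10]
c1 = -1, c2 = -3

b = -1·v1 + -3·v2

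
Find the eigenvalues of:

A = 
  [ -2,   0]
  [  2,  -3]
λ = -2, -3

tr(A) = -5, det(A) = 6
Characteristic polynomial: λ² - tr(A)λ + det(A) = λ² + 5λ + 6
λ² + 5λ + 6 = (λ + 3)(λ + 2)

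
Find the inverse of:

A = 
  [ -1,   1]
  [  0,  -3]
det(A) = (-1)(-3) - (1)(0) = 3
For a 2×2 matrix, A⁻¹ = (1/det(A)) · [[d, -b], [-c, a]]
    = (1/3) · [[-3, -1], [0, -1]]

A⁻¹ = 
  [  -1, -1/3]
  [   0, -1/3]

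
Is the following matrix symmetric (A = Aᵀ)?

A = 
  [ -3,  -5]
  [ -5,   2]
Yes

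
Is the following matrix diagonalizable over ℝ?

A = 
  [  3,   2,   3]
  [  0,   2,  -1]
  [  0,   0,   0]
Yes

Characteristic polynomial: det(λI - A) = λ³ - 5λ² + 6λ
The constant term is 0, so λ = 0 is a root: p(λ) = λ(λ² - 5λ + 6)
λ² - 5λ + 6 = (λ - 2)(λ - 3)
Eigenvalues: 0, 3, 2
λ=0: alg. mult. = 1, geom. mult. = 3 - rank(A - (0)I) = 3 - 2 = 1
λ=2: alg. mult. = 1, geom. mult. = 3 - rank(A - (2)I) = 3 - 2 = 1
λ=3: alg. mult. = 1, geom. mult. = 3 - rank(A - (3)I) = 3 - 2 = 1
Sum of geometric multiplicities equals n, so A has n independent eigenvectors.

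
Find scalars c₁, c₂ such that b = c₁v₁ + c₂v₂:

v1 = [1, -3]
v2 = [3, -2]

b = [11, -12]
c1 = 2, c2 = 3

b = 2·v1 + 3·v2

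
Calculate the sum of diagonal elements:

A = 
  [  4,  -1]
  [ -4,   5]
9

tr(A) = 4 + 5 = 9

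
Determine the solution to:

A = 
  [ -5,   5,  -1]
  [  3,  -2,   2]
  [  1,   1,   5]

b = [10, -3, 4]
Row reduce the augmented matrix [A|b]:
R2 → R2 + (3/5)·R1
R3 → R3 + (1/5)·R1
R3 → R3 - (2)·R2
REF = 
  [ -5,   5,  -1,  10]
  [  0,   1, 7/5,   3]
  [  0,   0,   2,   0]

Back-substitution:
x₃ = 0 / 2 = 0
x₂ = (3 - (7/5)(0)) / 1 = 3
x₁ = (10 - (5)(3) - (-1)(0)) / (-5) = 1

x = [1, 3, 0]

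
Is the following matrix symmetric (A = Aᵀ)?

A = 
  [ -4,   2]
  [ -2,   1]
No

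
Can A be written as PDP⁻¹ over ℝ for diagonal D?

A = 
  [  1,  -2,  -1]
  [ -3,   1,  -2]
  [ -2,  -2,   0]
Yes

Characteristic polynomial: det(λI - A) = λ³ - 2λ² - 11λ + 20
By the rational root theorem any rational root is an integer dividing 20; none of those is a root, so p(λ) has no rational roots and hence (being an irreducible cubic) no repeated roots.
Discriminant of the cubic: Δ = 3568
Δ > 0 ⇒ three distinct real eigenvalues: λ ≈ -3.259, 1.748, 3.511
Three distinct real eigenvalues, so A has 3 independent eigenvectors.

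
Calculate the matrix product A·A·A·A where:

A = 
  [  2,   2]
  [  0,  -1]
A^4 = 
  [ 16,  10]
  [  0,   1]

A² = A·A:
A²[1,1] = (2)(2) + (2)(0) = 4
A²[1,2] = (2)(2) + (2)(-1) = 2
A²[2,1] = (0)(2) + (-1)(0) = 0
A²[2,2] = (0)(2) + (-1)(-1) = 1
A² = 
  [  4,   2]
  [  0,   1]

A^3 = A^2·A:
A^3[1,1] = (4)(2) + (2)(0) = 8
A^3[1,2] = (4)(2) + (2)(-1) = 6
A^3[2,1] = (0)(2) + (1)(0) = 0
A^3[2,2] = (0)(2) + (1)(-1) = -1
A^3 = 
  [  8,   6]
  [  0,  -1]

A^4 = A^3·A:
A^4[1,1] = (8)(2) + (6)(0) = 16
A^4[1,2] = (8)(2) + (6)(-1) = 10
A^4[2,1] = (0)(2) + (-1)(0) = 0
A^4[2,2] = (0)(2) + (-1)(-1) = 1
A^4 = 
  [ 16,  10]
  [  0,   1]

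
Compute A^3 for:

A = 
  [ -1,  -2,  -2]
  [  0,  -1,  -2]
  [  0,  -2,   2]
A^3 = 
  [ -1, -14, -14]
  [  0,  -1, -14]
  [  0, -14,  20]

A² = A·A:
A²[1,1] = (-1)(-1) + (-2)(0) + (-2)(0) = 1
A²[1,2] = (-1)(-2) + (-2)(-1) + (-2)(-2) = 8
A²[1,3] = (-1)(-2) + (-2)(-2) + (-2)(2) = 2
A²[2,1] = (0)(-1) + (-1)(0) + (-2)(0) = 0
A²[2,2] = (0)(-2) + (-1)(-1) + (-2)(-2) = 5
A²[2,3] = (0)(-2) + (-1)(-2) + (-2)(2) = -2
A²[3,1] = (0)(-1) + (-2)(0) + (2)(0) = 0
A²[3,2] = (0)(-2) + (-2)(-1) + (2)(-2) = -2
A²[3,3] = (0)(-2) + (-2)(-2) + (2)(2) = 8
A² = 
  [  1,   8,   2]
  [  0,   5,  -2]
  [  0,  -2,   8]

A^3 = A^2·A:
A^3[1,1] = (1)(-1) + (8)(0) + (2)(0) = -1
A^3[1,2] = (1)(-2) + (8)(-1) + (2)(-2) = -14
A^3[1,3] = (1)(-2) + (8)(-2) + (2)(2) = -14
A^3[2,1] = (0)(-1) + (5)(0) + (-2)(0) = 0
A^3[2,2] = (0)(-2) + (5)(-1) + (-2)(-2) = -1
A^3[2,3] = (0)(-2) + (5)(-2) + (-2)(2) = -14
A^3[3,1] = (0)(-1) + (-2)(0) + (8)(0) = 0
A^3[3,2] = (0)(-2) + (-2)(-1) + (8)(-2) = -14
A^3[3,3] = (0)(-2) + (-2)(-2) + (8)(2) = 20
A^3 = 
  [ -1, -14, -14]
  [  0,  -1, -14]
  [  0, -14,  20]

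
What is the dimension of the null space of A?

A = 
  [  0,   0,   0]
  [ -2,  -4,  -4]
nullity(A) = 2

Row reduce:
Swap R1 ↔ R2
REF = 
  [ -2,  -4,  -4]
  [  0,   0,   0]
Pivot columns: 1 → 1 pivot.
rank(A) = 1, so nullity(A) = 3 - 1 = 2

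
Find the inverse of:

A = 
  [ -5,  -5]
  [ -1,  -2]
det(A) = (-5)(-2) - (-5)(-1) = 5
For a 2×2 matrix, A⁻¹ = (1/det(A)) · [[d, -b], [-c, a]]
    = (1/5) · [[-2, 5], [1, -5]]

A⁻¹ = 
  [-2/5,    1]
  [ 1/5,   -1]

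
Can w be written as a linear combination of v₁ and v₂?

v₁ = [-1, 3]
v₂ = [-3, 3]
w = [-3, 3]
Yes

Form the augmented matrix and row-reduce:
[v₁|v₂|w] = 
  [ -1,  -3,  -3]
  [  3,   3,   3]
R2 → R2 + (3)·R1
REF = 
  [ -1,  -3,  -3]
  [  0,  -6,  -6]

No row of the form [0 0 | nonzero], so the system is consistent. Back-substitution gives c₁ = 0, c₂ = 1: w = (0)·v₁ + (1)·v₂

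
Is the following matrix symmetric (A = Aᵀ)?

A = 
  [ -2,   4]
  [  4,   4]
Yes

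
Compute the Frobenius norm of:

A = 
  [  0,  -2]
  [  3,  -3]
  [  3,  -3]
||A||_F = 6.325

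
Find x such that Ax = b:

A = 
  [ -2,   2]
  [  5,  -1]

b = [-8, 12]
x = [2, -2]

Row reduce the augmented matrix [A|b]:
R2 → R2 + (5/2)·R1
REF = 
  [ -2,   2,  -8]
  [  0,   4,  -8]

Back-substitution:
x₂ = (-8) / 4 = -2
x₁ = (-8 - (2)(-2)) / (-2) = 2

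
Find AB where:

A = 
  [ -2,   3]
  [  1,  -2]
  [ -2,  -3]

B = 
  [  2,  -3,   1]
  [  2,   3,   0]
A is 3×2 and B is 2×3, so AB is 3×3. Each entry is (row of A)·(column of B):
AB[1,1] = (-2)(2) + (3)(2) = 2
AB[1,2] = (-2)(-3) + (3)(3) = 15
AB[1,3] = (-2)(1) + (3)(0) = -2
AB[2,1] = (1)(2) + (-2)(2) = -2
AB[2,2] = (1)(-3) + (-2)(3) = -9
AB[2,3] = (1)(1) + (-2)(0) = 1
AB[3,1] = (-2)(2) + (-3)(2) = -10
AB[3,2] = (-2)(-3) + (-3)(3) = -3
AB[3,3] = (-2)(1) + (-3)(0) = -2

AB = 
  [  2,  15,  -2]
  [ -2,  -9,   1]
  [-10,  -3,  -2]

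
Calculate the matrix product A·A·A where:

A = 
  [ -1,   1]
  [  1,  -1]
A² = A·A:
A²[1,1] = (-1)(-1) + (1)(1) = 2
A²[1,2] = (-1)(1) + (1)(-1) = -2
A²[2,1] = (1)(-1) + (-1)(1) = -2
A²[2,2] = (1)(1) + (-1)(-1) = 2
A² = 
  [  2,  -2]
  [ -2,   2]

A^3 = A^2·A:
A^3[1,1] = (2)(-1) + (-2)(1) = -4
A^3[1,2] = (2)(1) + (-2)(-1) = 4
A^3[2,1] = (-2)(-1) + (2)(1) = 4
A^3[2,2] = (-2)(1) + (2)(-1) = -4
A^3 = 
  [ -4,   4]
  [  4,  -4]

Therefore
A^3 = 
  [ -4,   4]
  [  4,  -4]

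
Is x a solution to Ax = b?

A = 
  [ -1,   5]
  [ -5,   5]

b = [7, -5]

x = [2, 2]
No

Ax = [8, 0] ≠ b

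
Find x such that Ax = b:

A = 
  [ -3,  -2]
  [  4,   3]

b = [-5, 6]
x = [3, -2]

Row reduce the augmented matrix [A|b]:
R2 → R2 + (4/3)·R1
REF = 
  [  -3,   -2,   -5]
  [   0,  1/3, -2/3]

Back-substitution:
x₂ = (-2/3) / (1/3) = -2
x₁ = (-5 - (-2)(-2)) / (-3) = 3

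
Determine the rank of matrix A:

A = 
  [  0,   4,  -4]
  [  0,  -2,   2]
Row reduce:
R2 → R2 + (1/2)·R1
REF = 
  [  0,   4,  -4]
  [  0,   0,   0]
Pivot columns: 2 → 1 pivot.

rank(A) = 1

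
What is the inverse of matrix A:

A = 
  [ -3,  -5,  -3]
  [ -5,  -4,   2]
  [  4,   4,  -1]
det(A) = (-3)·((-4)(-1) - (2)(4)) - (-5)·((-5)(-1) - (2)(4)) + (-3)·((-5)(4) - (-4)(4))
  = (-3)(-4) - (-5)(-3) + (-3)(-4)
  = 9
det(A) = 9 ≠ 0, so A is invertible.

Cofactors Cᵢⱼ = (-1)ⁱ⁺ʲ·Mᵢⱼ:
C = 
  [ -4,   3,  -4]
  [-17,  15,  -8]
  [-22,  21, -13]

adj(A) = Cᵀ:
adj(A) = 
  [ -4, -17, -22]
  [  3,  15,  21]
  [ -4,  -8, -13]

A⁻¹ = (1/9) · adj(A):
A⁻¹ = 
  [ -4/9, -17/9, -22/9]
  [  1/3,   5/3,   7/3]
  [ -4/9,  -8/9, -13/9]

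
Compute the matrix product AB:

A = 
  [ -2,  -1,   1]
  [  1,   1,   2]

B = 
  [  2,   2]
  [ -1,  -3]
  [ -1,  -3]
AB = 
  [ -4,  -4]
  [ -1,  -7]

A is 2×3 and B is 3×2, so AB is 2×2. Each entry is (row of A)·(column of B):
AB[1,1] = (-2)(2) + (-1)(-1) + (1)(-1) = -4
AB[1,2] = (-2)(2) + (-1)(-3) + (1)(-3) = -4
AB[2,1] = (1)(2) + (1)(-1) + (2)(-1) = -1
AB[2,2] = (1)(2) + (1)(-3) + (2)(-3) = -7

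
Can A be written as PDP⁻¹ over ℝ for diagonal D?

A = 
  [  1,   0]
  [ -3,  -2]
Yes

tr(A) = -1, det(A) = -2
Characteristic polynomial: λ² - tr(A)λ + det(A) = λ² + λ - 2
λ² + λ - 2 = (λ + 2)(λ - 1)
Eigenvalues: 1, -2
λ=-2: alg. mult. = 1, geom. mult. = 2 - rank(A - (-2)I) = 2 - 1 = 1
λ=1: alg. mult. = 1, geom. mult. = 2 - rank(A - (1)I) = 2 - 1 = 1
Sum of geometric multiplicities equals n, so A has n independent eigenvectors.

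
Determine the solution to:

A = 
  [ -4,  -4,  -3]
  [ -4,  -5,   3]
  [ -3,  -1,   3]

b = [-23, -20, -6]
Row reduce the augmented matrix [A|b]:
R2 → R2 - (1)·R1
R3 → R3 - (3/4)·R1
R3 → R3 + (2)·R2
REF = 
  [  -4,   -4,   -3,  -23]
  [   0,   -1,    6,    3]
  [   0,    0, 69/4, 69/4]

Back-substitution:
x₃ = (69/4) / (69/4) = 1
x₂ = (3 - (6)(1)) / (-1) = 3
x₁ = (-23 - (-4)(3) - (-3)(1)) / (-4) = 2

x = [2, 3, 1]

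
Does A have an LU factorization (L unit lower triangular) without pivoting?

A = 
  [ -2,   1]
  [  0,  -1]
Yes.
A[1,1] = -2 ≠ 0, so Gaussian elimination proceeds without a row swap: multiplier ℓ₂₁ = (0)/(-2) = 0, and U[2,2] = -1 - (0)(1) = -1.
L = 
  [  1,   0]
  [  0,   1]
U = 
  [ -2,   1]
  [  0,  -1]
Check row 2 of LU: [(0)(-2), (0)(1) + (-1)] = [0, -1] = row 2 of A ✓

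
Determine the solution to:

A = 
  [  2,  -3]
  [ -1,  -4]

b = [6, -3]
x = [3, 0]

Row reduce the augmented matrix [A|b]:
R2 → R2 + (1/2)·R1
REF = 
  [    2,    -3,     6]
  [    0, -11/2,     0]

Back-substitution:
x₂ = 0 / (-11/2) = 0
x₁ = (6 - (-3)(0)) / 2 = 3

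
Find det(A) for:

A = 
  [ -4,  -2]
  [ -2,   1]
For a 2×2 matrix, det = ad - bc = (-4)(1) - (-2)(-2) = -8

det(A) = -8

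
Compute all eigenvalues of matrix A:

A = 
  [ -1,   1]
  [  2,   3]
tr(A) = 2, det(A) = -5
Characteristic polynomial: λ² - tr(A)λ + det(A) = λ² - 2λ - 5
λ² - 2λ - 5 = 0  ⇒  λ = (2 ± √((-2)² - 4·(-5)))/2 = (2 ± √(24))/2
  = 1 + √6,  1 - √6

λ = 1 + √6, 1 - √6  (≈ 3.449, -1.449)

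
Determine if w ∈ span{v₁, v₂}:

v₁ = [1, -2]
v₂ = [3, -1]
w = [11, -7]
Yes

Form the augmented matrix and row-reduce:
[v₁|v₂|w] = 
  [  1,   3,  11]
  [ -2,  -1,  -7]
R2 → R2 + (2)·R1
REF = 
  [  1,   3,  11]
  [  0,   5,  15]

No row of the form [0 0 | nonzero], so the system is consistent. Back-substitution gives c₁ = 2, c₂ = 3: w = (2)·v₁ + (3)·v₂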